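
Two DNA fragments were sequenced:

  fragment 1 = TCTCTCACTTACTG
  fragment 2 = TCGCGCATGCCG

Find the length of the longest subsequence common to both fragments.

Pick T [1,1] → C [2,2] → C [4,4] → C [6,6] → A [7,7] → C [8,10] → C [12,11] → G [14,12]; all 8 bases appear in both, in order. The LCS DP gives dp[14][12] = 8, so this is optimal.

8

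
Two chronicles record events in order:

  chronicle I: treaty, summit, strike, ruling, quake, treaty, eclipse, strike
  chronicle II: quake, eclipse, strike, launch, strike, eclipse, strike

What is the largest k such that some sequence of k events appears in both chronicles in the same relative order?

3

Taking strike [3,5], then eclipse [7,6], then strike [8,7] gives a common subsequence of length 3, and the DP table's final entry dp[8][7] is also 3, so no common subsequence is longer.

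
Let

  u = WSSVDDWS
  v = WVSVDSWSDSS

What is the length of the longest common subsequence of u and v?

Let dp[i][j] be the LCS length of the first i characters of u and the first j characters of v. dp[i][j] = dp[i-1][j-1]+1 when the i-th and j-th characters match, else max(dp[i-1][j], dp[i][j-1]).
    ·  W  V  S  V  D  S  W  S  D  S  S
 ·  0  0  0  0  0  0  0  0  0  0  0  0
 W  0  1  1  1  1  1  1  1  1  1  1  1
 S  0  1  1  2  2  2  2  2  2  2  2  2
 S  0  1  1  2  2  2  3  3  3  3  3  3
 V  0  1  2  2  3  3  3  3  3  3  3  3
 D  0  1  2  2  3  4  4  4  4  4  4  4
 D  0  1  2  2  3  4  4  4  4  5  5  5
 W  0  1  2  2  3  4  4  5  5  5  5  5
 S  0  1  2  3  3  4  5  5  6  6  6  6
dp[8][11] = 6. One LCS (by backtracking along matches): WSVDDS.

6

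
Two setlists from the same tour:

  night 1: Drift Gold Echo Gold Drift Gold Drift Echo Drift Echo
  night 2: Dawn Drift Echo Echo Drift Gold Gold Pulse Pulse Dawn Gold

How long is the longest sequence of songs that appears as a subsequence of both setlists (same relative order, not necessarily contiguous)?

4

Taking Drift (night 1 #1, night 2 #5); then Gold (night 1 #2, night 2 #6); then Gold (night 1 #4, night 2 #7); then Gold (night 1 #6, night 2 #11) gives a common subsequence of length 4. Since dp[10][11] = 4, nothing longer is possible.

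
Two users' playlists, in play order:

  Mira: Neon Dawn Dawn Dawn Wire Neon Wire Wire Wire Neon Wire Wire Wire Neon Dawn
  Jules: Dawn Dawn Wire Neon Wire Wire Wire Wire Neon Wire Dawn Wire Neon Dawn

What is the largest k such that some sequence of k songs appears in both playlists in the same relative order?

12

Match Dawn (Mira #3, Jules #1) → Dawn (Mira #4, Jules #2) → Wire (Mira #5, Jules #3) → Neon (Mira #6, Jules #4) → Wire (Mira #7, Jules #6) → Wire (Mira #8, Jules #7) → Wire (Mira #9, Jules #8) → Neon (Mira #10, Jules #9) → Wire (Mira #11, Jules #10) → Wire (Mira #13, Jules #12) → Neon (Mira #14, Jules #13) → Dawn (Mira #15, Jules #14) — 12 songs in the same relative order in both. The LCS DP gives dp[15][14] = 12, so this is optimal.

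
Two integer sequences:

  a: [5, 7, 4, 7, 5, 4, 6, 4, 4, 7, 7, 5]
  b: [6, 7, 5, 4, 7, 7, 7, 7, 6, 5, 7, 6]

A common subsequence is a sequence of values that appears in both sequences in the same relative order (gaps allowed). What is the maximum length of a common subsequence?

Let dp[i][j] be the LCS length of the first i values of a and the first j values of b. dp[i][j] = dp[i-1][j-1]+1 when the i-th and j-th values match, else max(dp[i-1][j], dp[i][j-1]).
    ·  6  7  5  4  7  7  7  7  6  5  7  6
 ·  0  0  0  0  0  0  0  0  0  0  0  0  0
 5  0  0  0  1  1  1  1  1  1  1  1  1  1
 7  0  0  1  1  1  2  2  2  2  2  2  2  2
 4  0  0  1  1  2  2  2  2  2  2  2  2  2
 7  0  0  1  1  2  3  3  3  3  3  3  3  3
 5  0  0  1  2  2  3  3  3  3  3  4  4  4
 4  0  0  1  2  3  3  3  3  3  3  4  4  4
 6  0  1  1  2  3  3  3  3  3  4  4  4  5
 4  0  1  1  2  3  3  3  3  3  4  4  4  5
 4  0  1  1  2  3  3  3  3  3  4  4  4  5
 7  0  1  2  2  3  4  4  4  4  4  4  5  5
 7  0  1  2  2  3  4  5  5  5  5  5  5  5
 5  0  1  2  3  3  4  5  5  5  5  6  6  6
dp[12][12] = 6. One LCS (by backtracking along matches): 5, 7, 7, 7, 7, 5.

6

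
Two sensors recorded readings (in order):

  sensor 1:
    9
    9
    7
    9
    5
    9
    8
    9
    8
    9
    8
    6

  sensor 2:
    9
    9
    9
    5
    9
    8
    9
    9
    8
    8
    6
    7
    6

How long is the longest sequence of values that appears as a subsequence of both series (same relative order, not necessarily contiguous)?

Taking 9 [1,1], then 9 [2,2], then 9 [4,3], then 5 [5,4], then 9 [6,5], then 8 [7,6], then 9 [8,8], then 8 [9,9], then 8 [11,10], then 6 [12,13] gives a common subsequence of length 10. Since dp[12][13] = 10, nothing longer is possible.

10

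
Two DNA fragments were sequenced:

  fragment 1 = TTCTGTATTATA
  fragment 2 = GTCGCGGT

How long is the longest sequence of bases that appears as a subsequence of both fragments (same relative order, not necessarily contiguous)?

Match T (fragment 1 #1, fragment 2 #2); then C (fragment 1 #3, fragment 2 #5); then G (fragment 1 #5, fragment 2 #7); then T (fragment 1 #11, fragment 2 #8) — 4 bases in the same relative order in both. dp[12][8] = 4 confirms this is the maximum.

4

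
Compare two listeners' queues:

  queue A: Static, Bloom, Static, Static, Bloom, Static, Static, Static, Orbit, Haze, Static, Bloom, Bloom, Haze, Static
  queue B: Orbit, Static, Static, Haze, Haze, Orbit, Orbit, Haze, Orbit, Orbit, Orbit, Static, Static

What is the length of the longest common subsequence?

Taking Static [1,2] → Static [3,3] → Orbit [9,7] → Haze [10,8] → Static [11,12] → Static [15,13] gives a common subsequence of length 6. The LCS DP gives dp[15][13] = 6, so this is optimal.

6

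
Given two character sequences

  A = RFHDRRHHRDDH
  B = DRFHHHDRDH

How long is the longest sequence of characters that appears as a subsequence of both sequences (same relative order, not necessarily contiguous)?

8

Let dp[i][j] be the LCS length of the first i characters of A and the first j characters of B. dp[i][j] = dp[i-1][j-1]+1 when the i-th and j-th characters match, else max(dp[i-1][j], dp[i][j-1]).
    ·  D  R  F  H  H  H  D  R  D  H
 ·  0  0  0  0  0  0  0  0  0  0  0
 R  0  0  1  1  1  1  1  1  1  1  1
 F  0  0  1  2  2  2  2  2  2  2  2
 H  0  0  1  2  3  3  3  3  3  3  3
 D  0  1  1  2  3  3  3  4  4  4  4
 R  0  1  2  2  3  3  3  4  5  5  5
 R  0  1  2  2  3  3  3  4  5  5  5
 H  0  1  2  2  3  4  4  4  5  5  6
 H  0  1  2  2  3  4  5  5  5  5  6
 R  0  1  2  2  3  4  5  5  6  6  6
 D  0  1  2  2  3  4  5  6  6  7  7
 D  0  1  2  2  3  4  5  6  6  7  7
 H  0  1  2  2  3  4  5  6  6  7  8
dp[12][10] = 8. One LCS (by backtracking along matches): RFHHHRDH.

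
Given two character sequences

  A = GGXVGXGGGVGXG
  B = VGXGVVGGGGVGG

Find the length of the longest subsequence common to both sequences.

10

One common subsequence of length 10: G at A[1]=B[2], then G at A[2]=B[4], then V at A[4]=B[6], then G at A[5]=B[7], then G at A[7]=B[8], then G at A[8]=B[9], then G at A[9]=B[10], then V at A[10]=B[11], then G at A[11]=B[12], then G at A[13]=B[13], and the DP table's final entry dp[13][13] is also 10, so no common subsequence is longer.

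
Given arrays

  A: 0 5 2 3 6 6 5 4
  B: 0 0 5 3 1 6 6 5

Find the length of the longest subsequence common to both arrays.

6

Pick 0 at A[1]=B[2] → 5 at A[2]=B[3] → 3 at A[4]=B[4] → 6 at A[5]=B[6] → 6 at A[6]=B[7] → 5 at A[7]=B[8]; all 6 values appear in both, in order. Since dp[8][8] = 6, nothing longer is possible.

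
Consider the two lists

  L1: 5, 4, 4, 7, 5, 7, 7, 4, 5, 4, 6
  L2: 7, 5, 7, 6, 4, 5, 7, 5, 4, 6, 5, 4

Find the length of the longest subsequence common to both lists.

7

Let dp[i][j] be the LCS length of the first i values of L1 and the first j values of L2. dp[i][j] = dp[i-1][j-1]+1 when the i-th and j-th values match, else max(dp[i-1][j], dp[i][j-1]).
    ·  7  5  7  6  4  5  7  5  4  6  5  4
 ·  0  0  0  0  0  0  0  0  0  0  0  0  0
 5  0  0  1  1  1  1  1  1  1  1  1  1  1
 4  0  0  1  1  1  2  2  2  2  2  2  2  2
 4  0  0  1  1  1  2  2  2  2  3  3  3  3
 7  0  1  1  2  2  2  2  3  3  3  3  3  3
 5  0  1  2  2  2  2  3  3  4  4  4  4  4
 7  0  1  2  3  3  3  3  4  4  4  4  4  4
 7  0  1  2  3  3  3  3  4  4  4  4  4  4
 4  0  1  2  3  3  4  4  4  4  5  5  5  5
 5  0  1  2  3  3  4  5  5  5  5  5  6  6
 4  0  1  2  3  3  4  5  5  5  6  6  6  7
 6  0  1  2  3  4  4  5  5  5  6  7  7  7
dp[11][12] = 7. One LCS (by backtracking along matches): 5, 4, 7, 5, 4, 5, 4.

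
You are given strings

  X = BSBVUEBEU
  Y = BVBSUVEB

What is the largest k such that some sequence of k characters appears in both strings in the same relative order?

Let dp[i][j] be the LCS length of the first i characters of X and the first j characters of Y. dp[i][j] = dp[i-1][j-1]+1 when the i-th and j-th characters match, else max(dp[i-1][j], dp[i][j-1]).
    ·  B  V  B  S  U  V  E  B
 ·  0  0  0  0  0  0  0  0  0
 B  0  1  1  1  1  1  1  1  1
 S  0  1  1  1  2  2  2  2  2
 B  0  1  1  2  2  2  2  2  3
 V  0  1  2  2  2  2  3  3  3
 U  0  1  2  2  2  3  3  3  3
 E  0  1  2  2  2  3  3  4  4
 B  0  1  2  3  3  3  3  4  5
 E  0  1  2  3  3  3  3  4  5
 U  0  1  2  3  3  4  4  4  5
dp[9][8] = 5. One LCS (by backtracking along matches): BSVEB.

5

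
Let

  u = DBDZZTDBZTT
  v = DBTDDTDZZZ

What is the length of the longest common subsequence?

6

Taking D [1,1] → B [2,2] → D [3,7] → Z [4,8] → Z [5,9] → Z [9,10] gives a common subsequence of length 6, and the DP table's final entry dp[11][10] is also 6, so no common subsequence is longer.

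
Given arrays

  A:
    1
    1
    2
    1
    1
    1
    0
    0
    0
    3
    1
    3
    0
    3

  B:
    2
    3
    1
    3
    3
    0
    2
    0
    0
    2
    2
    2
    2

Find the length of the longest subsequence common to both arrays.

5

Pick 2 at A[3]=B[1]; then 1 at A[4]=B[3]; then 0 at A[7]=B[6]; then 0 at A[8]=B[8]; then 0 at A[9]=B[9]; all 5 values appear in both, in order. Since dp[14][13] = 5, nothing longer is possible.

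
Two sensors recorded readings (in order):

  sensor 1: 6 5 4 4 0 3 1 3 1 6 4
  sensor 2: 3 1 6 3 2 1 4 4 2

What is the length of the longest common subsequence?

Taking 3 at sensor 1[6]=sensor 2[1], 1 at sensor 1[7]=sensor 2[2], 3 at sensor 1[8]=sensor 2[4], 1 at sensor 1[9]=sensor 2[6], 4 at sensor 1[11]=sensor 2[8] gives a common subsequence of length 5. Since dp[11][9] = 5, nothing longer is possible.

5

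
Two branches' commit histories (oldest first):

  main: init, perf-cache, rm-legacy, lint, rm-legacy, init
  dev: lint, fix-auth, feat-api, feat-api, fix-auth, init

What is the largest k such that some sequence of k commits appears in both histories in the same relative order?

Taking lint at main[4]=dev[1]; then init at main[6]=dev[6] gives a common subsequence of length 2. The LCS DP gives dp[6][6] = 2, so this is optimal.

2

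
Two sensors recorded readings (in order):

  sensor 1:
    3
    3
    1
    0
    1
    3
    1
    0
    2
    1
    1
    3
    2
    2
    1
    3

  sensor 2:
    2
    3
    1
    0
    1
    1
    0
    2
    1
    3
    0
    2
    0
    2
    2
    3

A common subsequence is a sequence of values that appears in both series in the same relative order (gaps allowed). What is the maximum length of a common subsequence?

12

Taking 3 (sensor 1 #2, sensor 2 #2), 1 (sensor 1 #3, sensor 2 #3), 0 (sensor 1 #4, sensor 2 #4), 1 (sensor 1 #5, sensor 2 #5), 1 (sensor 1 #7, sensor 2 #6), 0 (sensor 1 #8, sensor 2 #7), 2 (sensor 1 #9, sensor 2 #8), 1 (sensor 1 #11, sensor 2 #9), 3 (sensor 1 #12, sensor 2 #10), 2 (sensor 1 #13, sensor 2 #14), 2 (sensor 1 #14, sensor 2 #15), 3 (sensor 1 #16, sensor 2 #16) gives a common subsequence of length 12. The LCS DP gives dp[16][16] = 12, so this is optimal.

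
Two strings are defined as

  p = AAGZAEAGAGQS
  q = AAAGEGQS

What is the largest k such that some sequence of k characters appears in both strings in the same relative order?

7

Match A at p[1]=q[2] → A at p[2]=q[3] → G at p[3]=q[4] → E at p[6]=q[5] → G at p[10]=q[6] → Q at p[11]=q[7] → S at p[12]=q[8] — 7 characters in the same relative order in both, and the DP table's final entry dp[12][8] is also 7, so no common subsequence is longer.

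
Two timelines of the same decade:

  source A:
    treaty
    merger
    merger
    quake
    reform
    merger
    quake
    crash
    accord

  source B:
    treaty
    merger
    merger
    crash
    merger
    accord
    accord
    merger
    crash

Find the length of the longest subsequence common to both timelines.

Match treaty [1,1], merger [2,3], merger [3,5], merger [6,8], crash [8,9] — 5 events in the same relative order in both, and the DP table's final entry dp[9][9] is also 5, so no common subsequence is longer.

5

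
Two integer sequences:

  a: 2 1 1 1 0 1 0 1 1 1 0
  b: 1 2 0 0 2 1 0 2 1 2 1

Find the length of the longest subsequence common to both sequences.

Taking 2 [1,2]; then 0 [5,4]; then 1 [6,6]; then 0 [7,7]; then 1 [8,9]; then 1 [10,11] gives a common subsequence of length 6. dp[11][11] = 6 confirms this is the maximum.

6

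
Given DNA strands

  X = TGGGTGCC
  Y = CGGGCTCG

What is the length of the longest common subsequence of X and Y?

5

Let dp[i][j] be the LCS length of the first i bases of X and the first j bases of Y. dp[i][j] = dp[i-1][j-1]+1 when the i-th and j-th bases match, else max(dp[i-1][j], dp[i][j-1]).
    ·  C  G  G  G  C  T  C  G
 ·  0  0  0  0  0  0  0  0  0
 T  0  0  0  0  0  0  1  1  1
 G  0  0  1  1  1  1  1  1  2
 G  0  0  1  2  2  2  2  2  2
 G  0  0  1  2  3  3  3  3  3
 T  0  0  1  2  3  3  4  4  4
 G  0  0  1  2  3  3  4  4  5
 C  0  1  1  2  3  4  4  5  5
 C  0  1  1  2  3  4  4  5  5
dp[8][8] = 5. One LCS (by backtracking along matches): GGGTG.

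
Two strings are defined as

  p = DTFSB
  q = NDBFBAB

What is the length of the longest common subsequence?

One common subsequence of length 3: D (p #1, q #2), then F (p #3, q #4), then B (p #5, q #7). dp[5][7] = 3 confirms this is the maximum.

3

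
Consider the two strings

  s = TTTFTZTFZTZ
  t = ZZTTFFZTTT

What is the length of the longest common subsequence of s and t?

6

Pick T at s[1]=t[3] → T at s[2]=t[4] → F at s[4]=t[6] → T at s[5]=t[8] → T at s[7]=t[9] → T at s[10]=t[10]; all 6 characters appear in both, in order, and the DP table's final entry dp[11][10] is also 6, so no common subsequence is longer.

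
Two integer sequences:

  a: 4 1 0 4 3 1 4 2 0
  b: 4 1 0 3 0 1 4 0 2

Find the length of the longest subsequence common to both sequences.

Let dp[i][j] be the LCS length of the first i values of a and the first j values of b. dp[i][j] = dp[i-1][j-1]+1 when the i-th and j-th values match, else max(dp[i-1][j], dp[i][j-1]).
    ·  4  1  0  3  0  1  4  0  2
 ·  0  0  0  0  0  0  0  0  0  0
 4  0  1  1  1  1  1  1  1  1  1
 1  0  1  2  2  2  2  2  2  2  2
 0  0  1  2  3  3  3  3  3  3  3
 4  0  1  2  3  3  3  3  4  4  4
 3  0  1  2  3  4  4  4  4  4  4
 1  0  1  2  3  4  4  5  5  5  5
 4  0  1  2  3  4  4  5  6  6  6
 2  0  1  2  3  4  4  5  6  6  7
 0  0  1  2  3  4  5  5  6  7  7
dp[9][9] = 7. One LCS (by backtracking along matches): 4, 1, 0, 3, 1, 4, 2.

7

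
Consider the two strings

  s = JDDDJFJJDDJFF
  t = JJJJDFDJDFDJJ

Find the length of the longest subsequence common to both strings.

8

Match J [1,1], then J [5,2], then J [7,3], then J [8,4], then D [9,5], then D [10,7], then J [11,8], then F [12,10] — 8 characters in the same relative order in both. The LCS DP gives dp[13][13] = 8, so this is optimal.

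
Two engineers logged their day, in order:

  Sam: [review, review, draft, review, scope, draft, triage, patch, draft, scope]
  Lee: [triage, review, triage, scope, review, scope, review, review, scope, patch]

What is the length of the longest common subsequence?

Taking review [1,5], review [2,7], review [4,8], scope [5,9], patch [8,10] gives a common subsequence of length 5. dp[10][10] = 5 confirms this is the maximum.

5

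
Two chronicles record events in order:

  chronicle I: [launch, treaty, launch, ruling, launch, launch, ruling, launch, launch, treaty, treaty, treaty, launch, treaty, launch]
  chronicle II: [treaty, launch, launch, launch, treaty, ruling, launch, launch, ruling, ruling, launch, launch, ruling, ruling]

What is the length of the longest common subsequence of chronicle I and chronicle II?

9

Match treaty at chronicle I[2]=chronicle II[1] → launch at chronicle I[3]=chronicle II[2] → launch at chronicle I[5]=chronicle II[3] → launch at chronicle I[6]=chronicle II[4] → ruling at chronicle I[7]=chronicle II[6] → launch at chronicle I[8]=chronicle II[7] → launch at chronicle I[9]=chronicle II[8] → launch at chronicle I[13]=chronicle II[11] → launch at chronicle I[15]=chronicle II[12] — 9 events in the same relative order in both. Since dp[15][14] = 9, nothing longer is possible.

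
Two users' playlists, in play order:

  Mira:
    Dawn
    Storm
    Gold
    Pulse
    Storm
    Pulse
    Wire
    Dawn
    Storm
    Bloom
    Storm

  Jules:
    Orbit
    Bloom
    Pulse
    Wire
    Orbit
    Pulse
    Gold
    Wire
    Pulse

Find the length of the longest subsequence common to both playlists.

3

Taking Pulse (Mira #4, Jules #3), Pulse (Mira #6, Jules #6), Wire (Mira #7, Jules #8) gives a common subsequence of length 3. dp[11][9] = 3 confirms this is the maximum.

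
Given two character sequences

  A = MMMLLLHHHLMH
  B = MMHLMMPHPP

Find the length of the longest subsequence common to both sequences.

6

Let dp[i][j] be the LCS length of the first i characters of A and the first j characters of B. dp[i][j] = dp[i-1][j-1]+1 when the i-th and j-th characters match, else max(dp[i-1][j], dp[i][j-1]).
    ·  M  M  H  L  M  M  P  H  P  P
 ·  0  0  0  0  0  0  0  0  0  0  0
 M  0  1  1  1  1  1  1  1  1  1  1
 M  0  1  2  2  2  2  2  2  2  2  2
 M  0  1  2  2  2  3  3  3  3  3  3
 L  0  1  2  2  3  3  3  3  3  3  3
 L  0  1  2  2  3  3  3  3  3  3  3
 L  0  1  2  2  3  3  3  3  3  3  3
 H  0  1  2  3  3  3  3  3  4  4  4
 H  0  1  2  3  3  3  3  3  4  4  4
 H  0  1  2  3  3  3  3  3  4  4  4
 L  0  1  2  3  4  4  4  4  4  4  4
 M  0  1  2  3  4  5  5  5  5  5  5
 H  0  1  2  3  4  5  5  5  6  6  6
dp[12][10] = 6. One LCS (by backtracking along matches): MMHLMH.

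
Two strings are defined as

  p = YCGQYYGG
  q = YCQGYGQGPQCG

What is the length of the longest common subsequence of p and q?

6

Taking Y [1,1]; then C [2,2]; then G [3,6]; then Q [4,7]; then G [7,8]; then G [8,12] gives a common subsequence of length 6. The LCS DP gives dp[8][12] = 6, so this is optimal.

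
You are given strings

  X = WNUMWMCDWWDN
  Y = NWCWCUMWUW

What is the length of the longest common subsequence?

5

Taking W [1,4], U [3,6], M [4,7], W [5,8], W [10,10] gives a common subsequence of length 5. Since dp[12][10] = 5, nothing longer is possible.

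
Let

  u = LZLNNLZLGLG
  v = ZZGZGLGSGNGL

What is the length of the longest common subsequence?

Let dp[i][j] be the LCS length of the first i characters of u and the first j characters of v. dp[i][j] = dp[i-1][j-1]+1 when the i-th and j-th characters match, else max(dp[i-1][j], dp[i][j-1]).
    ·  Z  Z  G  Z  G  L  G  S  G  N  G  L
 ·  0  0  0  0  0  0  0  0  0  0  0  0  0
 L  0  0  0  0  0  0  1  1  1  1  1  1  1
 Z  0  1  1  1  1  1  1  1  1  1  1  1  1
 L  0  1  1  1  1  1  2  2  2  2  2  2  2
 N  0  1  1  1  1  1  2  2  2  2  3  3  3
 N  0  1  1  1  1  1  2  2  2  2  3  3  3
 L  0  1  1  1  1  1  2  2  2  2  3  3  4
 Z  0  1  2  2  2  2  2  2  2  2  3  3  4
 L  0  1  2  2  2  2  3  3  3  3  3  3  4
 G  0  1  2  3  3  3  3  4  4  4  4  4  4
 L  0  1  2  3  3  3  4  4  4  4  4  4  5
 G  0  1  2  3  3  4  4  5  5  5  5  5  5
dp[11][12] = 5. One LCS (by backtracking along matches): ZLNGL.

5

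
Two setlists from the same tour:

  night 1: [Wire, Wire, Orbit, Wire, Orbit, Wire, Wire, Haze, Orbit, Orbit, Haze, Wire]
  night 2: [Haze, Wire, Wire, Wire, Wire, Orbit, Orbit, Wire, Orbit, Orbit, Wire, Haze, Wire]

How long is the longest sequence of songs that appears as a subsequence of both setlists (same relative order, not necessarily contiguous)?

9

Taking Wire [1,4] → Wire [2,5] → Orbit [3,6] → Orbit [5,7] → Wire [7,8] → Orbit [9,9] → Orbit [10,10] → Haze [11,12] → Wire [12,13] gives a common subsequence of length 9. dp[12][13] = 9 confirms this is the maximum.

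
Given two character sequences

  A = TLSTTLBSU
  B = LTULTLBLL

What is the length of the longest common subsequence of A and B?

5

Let dp[i][j] be the LCS length of the first i characters of A and the first j characters of B. dp[i][j] = dp[i-1][j-1]+1 when the i-th and j-th characters match, else max(dp[i-1][j], dp[i][j-1]).
    ·  L  T  U  L  T  L  B  L  L
 ·  0  0  0  0  0  0  0  0  0  0
 T  0  0  1  1  1  1  1  1  1  1
 L  0  1  1  1  2  2  2  2  2  2
 S  0  1  1  1  2  2  2  2  2  2
 T  0  1  2  2  2  3  3  3  3  3
 T  0  1  2  2  2  3  3  3  3  3
 L  0  1  2  2  3  3  4  4  4  4
 B  0  1  2  2  3  3  4  5  5  5
 S  0  1  2  2  3  3  4  5  5  5
 U  0  1  2  3  3  3  4  5  5  5
dp[9][9] = 5. One LCS (by backtracking along matches): TLTLB.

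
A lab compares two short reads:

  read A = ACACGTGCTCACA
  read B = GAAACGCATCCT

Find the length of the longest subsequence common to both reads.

Pick A (read A #1, read B #3); then A (read A #3, read B #4); then C (read A #4, read B #5); then G (read A #7, read B #6); then C (read A #8, read B #7); then T (read A #9, read B #9); then C (read A #10, read B #10); then C (read A #12, read B #11); all 8 bases appear in both, in order. The LCS DP gives dp[13][12] = 8, so this is optimal.

8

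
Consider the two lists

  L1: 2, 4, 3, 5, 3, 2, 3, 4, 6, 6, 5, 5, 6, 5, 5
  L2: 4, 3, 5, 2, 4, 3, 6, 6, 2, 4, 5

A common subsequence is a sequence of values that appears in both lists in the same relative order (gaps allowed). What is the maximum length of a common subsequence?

8

One common subsequence of length 8: 4 at L1[2]=L2[1] → 3 at L1[3]=L2[2] → 5 at L1[4]=L2[3] → 2 at L1[6]=L2[4] → 3 at L1[7]=L2[6] → 6 at L1[9]=L2[7] → 6 at L1[10]=L2[8] → 5 at L1[15]=L2[11]. The LCS DP gives dp[15][11] = 8, so this is optimal.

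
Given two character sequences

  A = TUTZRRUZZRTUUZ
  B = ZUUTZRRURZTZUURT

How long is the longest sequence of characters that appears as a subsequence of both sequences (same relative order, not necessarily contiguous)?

10

Pick U (A #2, B #3); then T (A #3, B #4); then Z (A #4, B #5); then R (A #5, B #6); then R (A #6, B #7); then U (A #7, B #8); then Z (A #8, B #10); then Z (A #9, B #12); then R (A #10, B #15); then T (A #11, B #16); all 10 characters appear in both, in order. Since dp[14][16] = 10, nothing longer is possible.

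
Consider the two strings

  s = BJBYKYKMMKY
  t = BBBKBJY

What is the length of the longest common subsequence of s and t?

Taking B [1,2] → B [3,3] → K [5,4] → Y [11,7] gives a common subsequence of length 4. Since dp[11][7] = 4, nothing longer is possible.

4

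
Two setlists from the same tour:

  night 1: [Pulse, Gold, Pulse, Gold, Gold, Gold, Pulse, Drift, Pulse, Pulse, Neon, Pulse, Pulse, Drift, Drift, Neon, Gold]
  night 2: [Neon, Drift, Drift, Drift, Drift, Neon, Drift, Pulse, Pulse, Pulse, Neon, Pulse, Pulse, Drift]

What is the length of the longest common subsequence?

Pick Pulse at night 1[7]=night 2[8], then Pulse at night 1[9]=night 2[9], then Pulse at night 1[10]=night 2[10], then Neon at night 1[11]=night 2[11], then Pulse at night 1[12]=night 2[12], then Pulse at night 1[13]=night 2[13], then Drift at night 1[15]=night 2[14]; all 7 songs appear in both, in order. The LCS DP gives dp[17][14] = 7, so this is optimal.

7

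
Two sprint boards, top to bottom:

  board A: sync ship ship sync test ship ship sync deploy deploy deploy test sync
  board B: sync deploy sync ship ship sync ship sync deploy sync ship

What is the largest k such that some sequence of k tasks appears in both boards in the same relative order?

8

One common subsequence of length 8: sync [1,3]; then ship [2,4]; then ship [3,5]; then sync [4,6]; then ship [7,7]; then sync [8,8]; then deploy [11,9]; then sync [13,10]. dp[13][11] = 8 confirms this is the maximum.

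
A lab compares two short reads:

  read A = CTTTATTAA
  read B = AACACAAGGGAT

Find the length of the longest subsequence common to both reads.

Let dp[i][j] be the LCS length of the first i bases of read A and the first j bases of read B. dp[i][j] = dp[i-1][j-1]+1 when the i-th and j-th bases match, else max(dp[i-1][j], dp[i][j-1]).
    ·  A  A  C  A  C  A  A  G  G  G  A  T
 ·  0  0  0  0  0  0  0  0  0  0  0  0  0
 C  0  0  0  1  1  1  1  1  1  1  1  1  1
 T  0  0  0  1  1  1  1  1  1  1  1  1  2
 T  0  0  0  1  1  1  1  1  1  1  1  1  2
 T  0  0  0  1  1  1  1  1  1  1  1  1  2
 A  0  1  1  1  2  2  2  2  2  2  2  2  2
 T  0  1  1  1  2  2  2  2  2  2  2  2  3
 T  0  1  1  1  2  2  2  2  2  2  2  2  3
 A  0  1  2  2  2  2  3  3  3  3  3  3  3
 A  0  1  2  2  3  3  3  4  4  4  4  4  4
dp[9][12] = 4. One LCS (by backtracking along matches): CAAA.

4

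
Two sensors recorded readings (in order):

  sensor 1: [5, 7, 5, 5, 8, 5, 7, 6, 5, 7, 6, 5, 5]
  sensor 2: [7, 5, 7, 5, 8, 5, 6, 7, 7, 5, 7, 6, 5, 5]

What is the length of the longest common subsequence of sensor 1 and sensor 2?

One common subsequence of length 11: 5 [1,2], 7 [2,3], 5 [4,4], 8 [5,5], 5 [6,6], 7 [7,9], 5 [9,10], 7 [10,11], 6 [11,12], 5 [12,13], 5 [13,14]. The LCS DP gives dp[13][14] = 11, so this is optimal.

11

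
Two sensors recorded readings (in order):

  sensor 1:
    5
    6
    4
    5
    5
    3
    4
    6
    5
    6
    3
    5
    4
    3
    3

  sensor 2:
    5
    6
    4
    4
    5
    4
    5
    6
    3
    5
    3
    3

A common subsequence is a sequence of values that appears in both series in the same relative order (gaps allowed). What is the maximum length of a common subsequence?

Taking 5 (sensor 1 #1, sensor 2 #1); then 6 (sensor 1 #2, sensor 2 #2); then 4 (sensor 1 #3, sensor 2 #4); then 5 (sensor 1 #5, sensor 2 #5); then 4 (sensor 1 #7, sensor 2 #6); then 5 (sensor 1 #9, sensor 2 #7); then 6 (sensor 1 #10, sensor 2 #8); then 3 (sensor 1 #11, sensor 2 #9); then 5 (sensor 1 #12, sensor 2 #10); then 3 (sensor 1 #14, sensor 2 #11); then 3 (sensor 1 #15, sensor 2 #12) gives a common subsequence of length 11. The LCS DP gives dp[15][12] = 11, so this is optimal.

11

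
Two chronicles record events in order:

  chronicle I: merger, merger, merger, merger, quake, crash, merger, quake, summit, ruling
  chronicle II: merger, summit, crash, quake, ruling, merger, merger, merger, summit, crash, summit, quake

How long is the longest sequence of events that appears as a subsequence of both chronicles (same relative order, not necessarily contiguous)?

Pick merger (chronicle I #1, chronicle II #1), then merger (chronicle I #2, chronicle II #6), then merger (chronicle I #3, chronicle II #7), then merger (chronicle I #4, chronicle II #8), then crash (chronicle I #6, chronicle II #10), then quake (chronicle I #8, chronicle II #12); all 6 events appear in both, in order. dp[10][12] = 6 confirms this is the maximum.

6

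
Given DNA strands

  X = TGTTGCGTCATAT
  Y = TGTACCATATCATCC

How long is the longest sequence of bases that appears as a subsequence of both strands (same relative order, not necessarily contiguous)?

Match T [1,1]; then G [2,2]; then T [3,3]; then C [6,6]; then T [8,8]; then A [10,9]; then T [11,10]; then A [12,12]; then T [13,13] — 9 bases in the same relative order in both. dp[13][15] = 9 confirms this is the maximum.

9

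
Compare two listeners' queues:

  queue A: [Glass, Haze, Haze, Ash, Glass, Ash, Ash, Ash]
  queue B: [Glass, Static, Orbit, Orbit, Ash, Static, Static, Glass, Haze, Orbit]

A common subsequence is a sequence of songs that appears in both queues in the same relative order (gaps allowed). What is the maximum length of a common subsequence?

3

Match Glass at queue A[1]=queue B[1], Ash at queue A[4]=queue B[5], Glass at queue A[5]=queue B[8] — 3 songs in the same relative order in both, and the DP table's final entry dp[8][10] is also 3, so no common subsequence is longer.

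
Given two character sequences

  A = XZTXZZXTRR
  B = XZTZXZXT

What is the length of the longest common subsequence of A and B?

7

Taking X (A #1, B #1) → Z (A #2, B #2) → T (A #3, B #3) → X (A #4, B #5) → Z (A #6, B #6) → X (A #7, B #7) → T (A #8, B #8) gives a common subsequence of length 7. Since dp[10][8] = 7, nothing longer is possible.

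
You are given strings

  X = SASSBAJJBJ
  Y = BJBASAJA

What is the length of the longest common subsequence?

4

Let dp[i][j] be the LCS length of the first i characters of X and the first j characters of Y. dp[i][j] = dp[i-1][j-1]+1 when the i-th and j-th characters match, else max(dp[i-1][j], dp[i][j-1]).
    ·  B  J  B  A  S  A  J  A
 ·  0  0  0  0  0  0  0  0  0
 S  0  0  0  0  0  1  1  1  1
 A  0  0  0  0  1  1  2  2  2
 S  0  0  0  0  1  2  2  2  2
 S  0  0  0  0  1  2  2  2  2
 B  0  1  1  1  1  2  2  2  2
 A  0  1  1  1  2  2  3  3  3
 J  0  1  2  2  2  2  3  4  4
 J  0  1  2  2  2  2  3  4  4
 B  0  1  2  3  3  3  3  4  4
 J  0  1  2  3  3  3  3  4  4
dp[10][8] = 4. One LCS (by backtracking along matches): ASAJ.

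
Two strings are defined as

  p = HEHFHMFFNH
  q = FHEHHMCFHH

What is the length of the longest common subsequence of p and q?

7

Match H at p[1]=q[2], E at p[2]=q[3], H at p[3]=q[4], H at p[5]=q[5], M at p[6]=q[6], F at p[7]=q[8], H at p[10]=q[10] — 7 characters in the same relative order in both. dp[10][10] = 7 confirms this is the maximum.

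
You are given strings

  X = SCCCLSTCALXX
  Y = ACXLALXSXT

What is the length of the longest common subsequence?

6

One common subsequence of length 6: C at X[2]=Y[2], L at X[5]=Y[4], A at X[9]=Y[5], L at X[10]=Y[6], X at X[11]=Y[7], X at X[12]=Y[9]. dp[12][10] = 6 confirms this is the maximum.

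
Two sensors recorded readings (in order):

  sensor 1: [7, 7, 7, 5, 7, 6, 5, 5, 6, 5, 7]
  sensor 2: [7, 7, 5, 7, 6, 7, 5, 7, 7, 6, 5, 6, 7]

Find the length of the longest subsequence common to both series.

9

Pick 7 [1,2], 7 [2,4], 7 [3,6], 5 [4,7], 7 [5,9], 6 [6,10], 5 [8,11], 6 [9,12], 7 [11,13]; all 9 values appear in both, in order. Since dp[11][13] = 9, nothing longer is possible.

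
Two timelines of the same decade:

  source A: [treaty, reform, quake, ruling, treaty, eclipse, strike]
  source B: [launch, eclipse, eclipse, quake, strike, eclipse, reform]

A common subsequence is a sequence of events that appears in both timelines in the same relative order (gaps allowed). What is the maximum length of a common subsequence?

Taking quake [3,4], then eclipse [6,6] gives a common subsequence of length 2. The LCS DP gives dp[7][7] = 2, so this is optimal.

2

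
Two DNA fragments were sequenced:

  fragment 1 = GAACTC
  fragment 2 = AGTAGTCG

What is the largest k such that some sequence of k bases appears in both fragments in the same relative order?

4

Let dp[i][j] be the LCS length of the first i bases of fragment 1 and the first j bases of fragment 2. dp[i][j] = dp[i-1][j-1]+1 when the i-th and j-th bases match, else max(dp[i-1][j], dp[i][j-1]).
    ·  A  G  T  A  G  T  C  G
 ·  0  0  0  0  0  0  0  0  0
 G  0  0  1  1  1  1  1  1  1
 A  0  1  1  1  2  2  2  2  2
 A  0  1  1  1  2  2  2  2  2
 C  0  1  1  1  2  2  2  3  3
 T  0  1  1  2  2  2  3  3  3
 C  0  1  1  2  2  2  3  4  4
dp[6][8] = 4. One LCS (by backtracking along matches): GATC.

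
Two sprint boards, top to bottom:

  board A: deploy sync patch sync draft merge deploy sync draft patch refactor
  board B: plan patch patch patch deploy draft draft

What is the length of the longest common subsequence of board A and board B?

Match deploy at board A[1]=board B[5], draft at board A[5]=board B[6], draft at board A[9]=board B[7] — 3 tasks in the same relative order in both, and the DP table's final entry dp[11][7] is also 3, so no common subsequence is longer.

3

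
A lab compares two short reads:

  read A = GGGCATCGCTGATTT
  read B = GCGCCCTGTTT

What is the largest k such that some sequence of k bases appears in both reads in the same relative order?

One common subsequence of length 10: G [1,1], then G [3,3], then C [4,4], then C [7,5], then C [9,6], then T [10,7], then G [11,8], then T [13,9], then T [14,10], then T [15,11]. dp[15][11] = 10 confirms this is the maximum.

10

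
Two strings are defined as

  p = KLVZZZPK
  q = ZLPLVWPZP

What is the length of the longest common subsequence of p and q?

Taking L at p[2]=q[4], V at p[3]=q[5], Z at p[6]=q[8], P at p[7]=q[9] gives a common subsequence of length 4. dp[8][9] = 4 confirms this is the maximum.

4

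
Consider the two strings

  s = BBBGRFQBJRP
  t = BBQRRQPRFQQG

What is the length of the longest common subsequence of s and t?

Let dp[i][j] be the LCS length of the first i characters of s and the first j characters of t. dp[i][j] = dp[i-1][j-1]+1 when the i-th and j-th characters match, else max(dp[i-1][j], dp[i][j-1]).
    ·  B  B  Q  R  R  Q  P  R  F  Q  Q  G
 ·  0  0  0  0  0  0  0  0  0  0  0  0  0
 B  0  1  1  1  1  1  1  1  1  1  1  1  1
 B  0  1  2  2  2  2  2  2  2  2  2  2  2
 B  0  1  2  2  2  2  2  2  2  2  2  2  2
 G  0  1  2  2  2  2  2  2  2  2  2  2  3
 R  0  1  2  2  3  3  3  3  3  3  3  3  3
 F  0  1  2  2  3  3  3  3  3  4  4  4  4
 Q  0  1  2  3  3  3  4  4  4  4  5  5  5
 B  0  1  2  3  3  3  4  4  4  4  5  5  5
 J  0  1  2  3  3  3  4  4  4  4  5  5  5
 R  0  1  2  3  4  4  4  4  5  5  5  5  5
 P  0  1  2  3  4  4  4  5  5  5  5  5  5
dp[11][12] = 5. One LCS (by backtracking along matches): BBRFQ.

5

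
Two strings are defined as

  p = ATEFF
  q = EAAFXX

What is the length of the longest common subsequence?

2

Match A [1,3], F [4,4] — 2 characters in the same relative order in both. The LCS DP gives dp[5][6] = 2, so this is optimal.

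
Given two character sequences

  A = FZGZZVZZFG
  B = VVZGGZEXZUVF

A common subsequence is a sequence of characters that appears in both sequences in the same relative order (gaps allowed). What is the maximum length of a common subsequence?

6

Let dp[i][j] be the LCS length of the first i characters of A and the first j characters of B. dp[i][j] = dp[i-1][j-1]+1 when the i-th and j-th characters match, else max(dp[i-1][j], dp[i][j-1]).
    ·  V  V  Z  G  G  Z  E  X  Z  U  V  F
 ·  0  0  0  0  0  0  0  0  0  0  0  0  0
 F  0  0  0  0  0  0  0  0  0  0  0  0  1
 Z  0  0  0  1  1  1  1  1  1  1  1  1  1
 G  0  0  0  1  2  2  2  2  2  2  2  2  2
 Z  0  0  0  1  2  2  3  3  3  3  3  3  3
 Z  0  0  0  1  2  2  3  3  3  4  4  4  4
 V  0  1  1  1  2  2  3  3  3  4  4  5  5
 Z  0  1  1  2  2  2  3  3  3  4  4  5  5
 Z  0  1  1  2  2  2  3  3  3  4  4  5  5
 F  0  1  1  2  2  2  3  3  3  4  4  5  6
 G  0  1  1  2  3  3  3  3  3  4  4  5  6
dp[10][12] = 6. One LCS (by backtracking along matches): ZGZZVF.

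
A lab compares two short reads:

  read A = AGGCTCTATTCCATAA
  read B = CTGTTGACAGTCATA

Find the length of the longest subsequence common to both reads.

9

Match G (read A #2, read B #3), G (read A #3, read B #6), C (read A #6, read B #8), A (read A #8, read B #9), T (read A #10, read B #11), C (read A #12, read B #12), A (read A #13, read B #13), T (read A #14, read B #14), A (read A #16, read B #15) — 9 bases in the same relative order in both, and the DP table's final entry dp[16][15] is also 9, so no common subsequence is longer.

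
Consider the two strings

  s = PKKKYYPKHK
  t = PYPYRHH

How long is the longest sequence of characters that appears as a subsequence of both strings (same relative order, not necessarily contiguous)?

One common subsequence of length 4: P [1,1], then Y [5,2], then Y [6,4], then H [9,7]. Since dp[10][7] = 4, nothing longer is possible.

4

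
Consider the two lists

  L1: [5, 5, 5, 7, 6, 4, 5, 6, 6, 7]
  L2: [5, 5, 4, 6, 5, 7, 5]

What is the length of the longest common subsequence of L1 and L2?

Pick 5 at L1[1]=L2[1] → 5 at L1[2]=L2[2] → 5 at L1[3]=L2[5] → 7 at L1[4]=L2[6] → 5 at L1[7]=L2[7]; all 5 values appear in both, in order. The LCS DP gives dp[10][7] = 5, so this is optimal.

5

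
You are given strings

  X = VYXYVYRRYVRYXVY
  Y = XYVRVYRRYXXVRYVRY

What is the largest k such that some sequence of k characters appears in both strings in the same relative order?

12

Taking X [3,1], then Y [4,2], then V [5,5], then Y [6,6], then R [7,7], then R [8,8], then Y [9,9], then V [10,12], then R [11,13], then Y [12,14], then V [14,15], then Y [15,17] gives a common subsequence of length 12. dp[15][17] = 12 confirms this is the maximum.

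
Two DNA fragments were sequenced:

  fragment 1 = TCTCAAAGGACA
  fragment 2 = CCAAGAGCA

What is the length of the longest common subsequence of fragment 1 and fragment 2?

Let dp[i][j] be the LCS length of the first i bases of fragment 1 and the first j bases of fragment 2. dp[i][j] = dp[i-1][j-1]+1 when the i-th and j-th bases match, else max(dp[i-1][j], dp[i][j-1]).
    ·  C  C  A  A  G  A  G  C  A
 ·  0  0  0  0  0  0  0  0  0  0
 T  0  0  0  0  0  0  0  0  0  0
 C  0  1  1  1  1  1  1  1  1  1
 T  0  1  1  1  1  1  1  1  1  1
 C  0  1  2  2  2  2  2  2  2  2
 A  0  1  2  3  3  3  3  3  3  3
 A  0  1  2  3  4  4  4  4  4  4
 A  0  1  2  3  4  4  5  5  5  5
 G  0  1  2  3  4  5  5  6  6  6
 G  0  1  2  3  4  5  5  6  6  6
 A  0  1  2  3  4  5  6  6  6  7
 C  0  1  2  3  4  5  6  6  7  7
 A  0  1  2  3  4  5  6  6  7  8
dp[12][9] = 8. One LCS (by backtracking along matches): CCAAAGCA.

8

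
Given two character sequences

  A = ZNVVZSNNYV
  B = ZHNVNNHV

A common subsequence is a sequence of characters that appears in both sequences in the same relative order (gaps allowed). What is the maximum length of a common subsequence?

Let dp[i][j] be the LCS length of the first i characters of A and the first j characters of B. dp[i][j] = dp[i-1][j-1]+1 when the i-th and j-th characters match, else max(dp[i-1][j], dp[i][j-1]).
    ·  Z  H  N  V  N  N  H  V
 ·  0  0  0  0  0  0  0  0  0
 Z  0  1  1  1  1  1  1  1  1
 N  0  1  1  2  2  2  2  2  2
 V  0  1  1  2  3  3  3  3  3
 V  0  1  1  2  3  3  3  3  4
 Z  0  1  1  2  3  3  3  3  4
 S  0  1  1  2  3  3  3  3  4
 N  0  1  1  2  3  4  4  4  4
 N  0  1  1  2  3  4  5  5  5
 Y  0  1  1  2  3  4  5  5  5
 V  0  1  1  2  3  4  5  5  6
dp[10][8] = 6. One LCS (by backtracking along matches): ZNVNNV.

6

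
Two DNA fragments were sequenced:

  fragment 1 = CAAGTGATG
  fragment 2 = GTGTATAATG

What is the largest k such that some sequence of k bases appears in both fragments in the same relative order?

6

Taking G [4,1], then T [5,2], then G [6,3], then A [7,8], then T [8,9], then G [9,10] gives a common subsequence of length 6. Since dp[9][10] = 6, nothing longer is possible.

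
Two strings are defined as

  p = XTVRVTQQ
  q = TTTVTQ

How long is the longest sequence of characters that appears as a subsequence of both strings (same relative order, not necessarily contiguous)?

Let dp[i][j] be the LCS length of the first i characters of p and the first j characters of q. dp[i][j] = dp[i-1][j-1]+1 when the i-th and j-th characters match, else max(dp[i-1][j], dp[i][j-1]).
    ·  T  T  T  V  T  Q
 ·  0  0  0  0  0  0  0
 X  0  0  0  0  0  0  0
 T  0  1  1  1  1  1  1
 V  0  1  1  1  2  2  2
 R  0  1  1  1  2  2  2
 V  0  1  1  1  2  2  2
 T  0  1  2  2  2  3  3
 Q  0  1  2  2  2  3  4
 Q  0  1  2  2  2  3  4
dp[8][6] = 4. One LCS (by backtracking along matches): TVTQ.

4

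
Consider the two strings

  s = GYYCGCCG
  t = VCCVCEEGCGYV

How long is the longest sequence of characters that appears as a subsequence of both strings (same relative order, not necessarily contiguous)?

Taking C [4,5]; then G [5,8]; then C [7,9]; then G [8,10] gives a common subsequence of length 4. Since dp[8][12] = 4, nothing longer is possible.

4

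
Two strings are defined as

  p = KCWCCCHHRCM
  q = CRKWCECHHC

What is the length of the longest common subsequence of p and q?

Match K [1,3], then W [3,4], then C [4,5], then C [6,7], then H [7,8], then H [8,9], then C [10,10] — 7 characters in the same relative order in both. dp[11][10] = 7 confirms this is the maximum.

7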